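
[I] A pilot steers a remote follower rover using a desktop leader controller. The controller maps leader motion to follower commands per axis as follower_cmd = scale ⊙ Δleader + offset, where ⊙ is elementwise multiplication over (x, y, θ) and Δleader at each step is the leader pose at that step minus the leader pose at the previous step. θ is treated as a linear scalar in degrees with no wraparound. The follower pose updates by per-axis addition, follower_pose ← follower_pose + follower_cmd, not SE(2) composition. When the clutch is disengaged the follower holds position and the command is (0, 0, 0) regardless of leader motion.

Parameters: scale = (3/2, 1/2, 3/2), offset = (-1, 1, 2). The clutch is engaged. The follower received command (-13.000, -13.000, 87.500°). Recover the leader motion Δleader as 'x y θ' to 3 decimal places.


-8.000 -28.000 57.000

axis x: (-13.000 − -1) / (3/2) = -8.000
axis y: (-13.000 − 1) / (1/2) = -28.000
axis θ: (87.500 − 2) / (3/2) = 57.000


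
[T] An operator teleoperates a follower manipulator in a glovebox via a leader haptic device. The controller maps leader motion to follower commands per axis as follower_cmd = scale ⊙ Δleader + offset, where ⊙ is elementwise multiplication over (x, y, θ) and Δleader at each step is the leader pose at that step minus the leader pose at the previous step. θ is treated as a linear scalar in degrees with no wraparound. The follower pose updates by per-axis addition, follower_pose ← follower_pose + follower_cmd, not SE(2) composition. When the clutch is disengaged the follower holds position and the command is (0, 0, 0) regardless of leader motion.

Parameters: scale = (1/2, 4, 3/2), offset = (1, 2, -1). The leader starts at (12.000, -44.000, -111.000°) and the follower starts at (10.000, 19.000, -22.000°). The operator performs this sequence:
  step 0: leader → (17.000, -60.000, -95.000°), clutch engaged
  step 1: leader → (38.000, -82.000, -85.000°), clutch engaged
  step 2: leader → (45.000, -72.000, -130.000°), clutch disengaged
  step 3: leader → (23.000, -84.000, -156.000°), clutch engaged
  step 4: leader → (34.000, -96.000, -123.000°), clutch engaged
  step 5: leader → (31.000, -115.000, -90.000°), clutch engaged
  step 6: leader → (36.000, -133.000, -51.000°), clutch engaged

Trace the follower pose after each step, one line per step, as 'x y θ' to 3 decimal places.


13.500 -43.000 1.000
25.000 -129.000 15.000
25.000 -129.000 15.000
15.000 -175.000 -25.000
21.500 -221.000 23.500
21.000 -295.000 72.000
24.500 -365.000 129.500

step 0: Δleader=(5.000, -16.000, 16.000°), engaged; cmd=(3.500, -62.000, 23.000°) → follower=(13.500, -43.000, 1.000°)
step 1: Δleader=(21.000, -22.000, 10.000°), engaged; cmd=(11.500, -86.000, 14.000°) → follower=(25.000, -129.000, 15.000°)
step 2: Δleader=(7.000, 10.000, -45.000°), disengaged; cmd=(0,0,0) → follower holds at (25.000, -129.000, 15.000°)
step 3: Δleader=(-22.000, -12.000, -26.000°), engaged; cmd=(-10.000, -46.000, -40.000°) → follower=(15.000, -175.000, -25.000°)
step 4: Δleader=(11.000, -12.000, 33.000°), engaged; cmd=(6.500, -46.000, 48.500°) → follower=(21.500, -221.000, 23.500°)
step 5: Δleader=(-3.000, -19.000, 33.000°), engaged; cmd=(-0.500, -74.000, 48.500°) → follower=(21.000, -295.000, 72.000°)
step 6: Δleader=(5.000, -18.000, 39.000°), engaged; cmd=(3.500, -70.000, 57.500°) → follower=(24.500, -365.000, 129.500°)


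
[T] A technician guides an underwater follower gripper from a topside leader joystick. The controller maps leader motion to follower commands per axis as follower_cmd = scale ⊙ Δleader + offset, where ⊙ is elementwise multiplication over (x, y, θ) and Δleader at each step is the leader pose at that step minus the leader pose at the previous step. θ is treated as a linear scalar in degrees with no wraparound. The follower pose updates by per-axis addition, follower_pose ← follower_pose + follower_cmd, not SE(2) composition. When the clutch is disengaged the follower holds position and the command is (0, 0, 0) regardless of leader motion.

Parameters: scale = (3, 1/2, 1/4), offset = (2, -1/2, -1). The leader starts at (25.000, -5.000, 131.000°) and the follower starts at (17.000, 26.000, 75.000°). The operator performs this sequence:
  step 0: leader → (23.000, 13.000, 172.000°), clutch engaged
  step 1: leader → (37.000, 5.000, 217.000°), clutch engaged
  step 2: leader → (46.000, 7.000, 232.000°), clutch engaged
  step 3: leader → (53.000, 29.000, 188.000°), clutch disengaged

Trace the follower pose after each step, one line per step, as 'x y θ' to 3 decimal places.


13.000 34.500 84.250
57.000 30.000 94.500
86.000 30.500 97.250
86.000 30.500 97.250

step 0: Δleader=(-2.000, 18.000, 41.000°), engaged; cmd=(-4.000, 8.500, 9.250°) → follower=(13.000, 34.500, 84.250°)
step 1: Δleader=(14.000, -8.000, 45.000°), engaged; cmd=(44.000, -4.500, 10.250°) → follower=(57.000, 30.000, 94.500°)
step 2: Δleader=(9.000, 2.000, 15.000°), engaged; cmd=(29.000, 0.500, 2.750°) → follower=(86.000, 30.500, 97.250°)
step 3: Δleader=(7.000, 22.000, -44.000°), disengaged; cmd=(0,0,0) → follower holds at (86.000, 30.500, 97.250°)


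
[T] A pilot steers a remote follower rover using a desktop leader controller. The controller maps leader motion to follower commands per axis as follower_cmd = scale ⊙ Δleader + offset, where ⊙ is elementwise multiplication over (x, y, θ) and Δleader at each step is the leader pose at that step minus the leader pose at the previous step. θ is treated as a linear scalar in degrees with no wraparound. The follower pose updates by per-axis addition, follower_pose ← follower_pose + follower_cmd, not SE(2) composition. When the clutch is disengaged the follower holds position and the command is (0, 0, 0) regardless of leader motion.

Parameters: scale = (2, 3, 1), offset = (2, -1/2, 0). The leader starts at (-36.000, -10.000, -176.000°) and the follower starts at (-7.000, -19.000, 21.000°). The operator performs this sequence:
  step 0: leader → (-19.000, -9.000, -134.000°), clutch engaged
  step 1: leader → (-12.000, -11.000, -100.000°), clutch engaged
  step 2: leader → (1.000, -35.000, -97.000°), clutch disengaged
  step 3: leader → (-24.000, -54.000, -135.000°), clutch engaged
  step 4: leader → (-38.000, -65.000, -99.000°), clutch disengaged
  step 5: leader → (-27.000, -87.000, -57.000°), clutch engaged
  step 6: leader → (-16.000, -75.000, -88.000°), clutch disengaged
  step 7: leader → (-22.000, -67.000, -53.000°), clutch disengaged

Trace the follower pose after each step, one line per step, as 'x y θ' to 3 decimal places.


step 0: Δleader=(17.000, 1.000, 42.000°), engaged; cmd=(36.000, 2.500, 42.000°) → follower=(29.000, -16.500, 63.000°)
step 1: Δleader=(7.000, -2.000, 34.000°), engaged; cmd=(16.000, -6.500, 34.000°) → follower=(45.000, -23.000, 97.000°)
step 2: Δleader=(13.000, -24.000, 3.000°), disengaged; cmd=(0,0,0) → follower holds at (45.000, -23.000, 97.000°)
step 3: Δleader=(-25.000, -19.000, -38.000°), engaged; cmd=(-48.000, -57.500, -38.000°) → follower=(-3.000, -80.500, 59.000°)
step 4: Δleader=(-14.000, -11.000, 36.000°), disengaged; cmd=(0,0,0) → follower holds at (-3.000, -80.500, 59.000°)
step 5: Δleader=(11.000, -22.000, 42.000°), engaged; cmd=(24.000, -66.500, 42.000°) → follower=(21.000, -147.000, 101.000°)
step 6: Δleader=(11.000, 12.000, -31.000°), disengaged; cmd=(0,0,0) → follower holds at (21.000, -147.000, 101.000°)
step 7: Δleader=(-6.000, 8.000, 35.000°), disengaged; cmd=(0,0,0) → follower holds at (21.000, -147.000, 101.000°)

29.000 -16.500 63.000
45.000 -23.000 97.000
45.000 -23.000 97.000
-3.000 -80.500 59.000
-3.000 -80.500 59.000
21.000 -147.000 101.000
21.000 -147.000 101.000
21.000 -147.000 101.000


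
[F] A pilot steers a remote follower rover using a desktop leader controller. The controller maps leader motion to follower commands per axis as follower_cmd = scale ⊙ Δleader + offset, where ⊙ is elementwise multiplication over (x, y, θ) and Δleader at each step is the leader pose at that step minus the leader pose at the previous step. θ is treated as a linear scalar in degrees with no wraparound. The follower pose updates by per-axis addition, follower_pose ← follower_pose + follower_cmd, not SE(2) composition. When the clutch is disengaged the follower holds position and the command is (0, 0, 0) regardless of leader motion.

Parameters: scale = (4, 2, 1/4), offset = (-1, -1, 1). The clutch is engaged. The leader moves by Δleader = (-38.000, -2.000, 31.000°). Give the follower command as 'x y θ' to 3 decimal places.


axis x: 4·-38.000 + -1 = -153.000
axis y: 2·-2.000 + -1 = -5.000
axis θ: 1/4·31.000 + 1 = 8.750

-153.000 -5.000 8.750


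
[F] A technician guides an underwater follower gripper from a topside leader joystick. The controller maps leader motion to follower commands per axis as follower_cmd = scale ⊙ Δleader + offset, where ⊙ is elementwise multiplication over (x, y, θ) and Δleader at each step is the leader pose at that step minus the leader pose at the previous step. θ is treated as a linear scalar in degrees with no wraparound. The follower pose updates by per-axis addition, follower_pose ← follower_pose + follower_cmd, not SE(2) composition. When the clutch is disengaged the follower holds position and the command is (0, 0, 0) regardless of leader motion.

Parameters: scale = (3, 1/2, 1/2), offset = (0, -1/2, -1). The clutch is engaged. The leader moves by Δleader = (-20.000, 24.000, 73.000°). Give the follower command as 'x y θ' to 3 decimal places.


axis x: 3·-20.000 + 0 = -60.000
axis y: 1/2·24.000 + -1/2 = 11.500
axis θ: 1/2·73.000 + -1 = 35.500

-60.000 11.500 35.500


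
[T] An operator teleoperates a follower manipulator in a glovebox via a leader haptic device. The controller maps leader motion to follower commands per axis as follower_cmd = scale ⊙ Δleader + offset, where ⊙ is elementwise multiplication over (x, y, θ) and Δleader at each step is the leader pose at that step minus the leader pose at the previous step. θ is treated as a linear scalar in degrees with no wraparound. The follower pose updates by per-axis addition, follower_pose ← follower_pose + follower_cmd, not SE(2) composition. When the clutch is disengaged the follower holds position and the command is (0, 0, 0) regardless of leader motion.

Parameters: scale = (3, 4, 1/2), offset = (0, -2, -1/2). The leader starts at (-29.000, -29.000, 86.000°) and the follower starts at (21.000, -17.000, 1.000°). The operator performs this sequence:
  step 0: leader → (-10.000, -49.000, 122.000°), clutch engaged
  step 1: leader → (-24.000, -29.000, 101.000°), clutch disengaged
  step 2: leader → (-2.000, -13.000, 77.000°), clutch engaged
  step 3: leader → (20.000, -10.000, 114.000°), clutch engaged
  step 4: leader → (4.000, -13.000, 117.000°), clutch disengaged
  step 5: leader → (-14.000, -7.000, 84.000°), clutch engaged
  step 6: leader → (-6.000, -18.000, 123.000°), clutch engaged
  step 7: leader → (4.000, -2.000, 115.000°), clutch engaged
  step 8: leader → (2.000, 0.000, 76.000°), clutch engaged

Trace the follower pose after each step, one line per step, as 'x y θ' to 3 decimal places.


78.000 -99.000 18.500
78.000 -99.000 18.500
144.000 -37.000 6.000
210.000 -27.000 24.000
210.000 -27.000 24.000
156.000 -5.000 7.000
180.000 -51.000 26.000
210.000 11.000 21.500
204.000 17.000 1.500

step 0: Δleader=(19.000, -20.000, 36.000°), engaged; cmd=(57.000, -82.000, 17.500°) → follower=(78.000, -99.000, 18.500°)
step 1: Δleader=(-14.000, 20.000, -21.000°), disengaged; cmd=(0,0,0) → follower holds at (78.000, -99.000, 18.500°)
step 2: Δleader=(22.000, 16.000, -24.000°), engaged; cmd=(66.000, 62.000, -12.500°) → follower=(144.000, -37.000, 6.000°)
step 3: Δleader=(22.000, 3.000, 37.000°), engaged; cmd=(66.000, 10.000, 18.000°) → follower=(210.000, -27.000, 24.000°)
step 4: Δleader=(-16.000, -3.000, 3.000°), disengaged; cmd=(0,0,0) → follower holds at (210.000, -27.000, 24.000°)
step 5: Δleader=(-18.000, 6.000, -33.000°), engaged; cmd=(-54.000, 22.000, -17.000°) → follower=(156.000, -5.000, 7.000°)
step 6: Δleader=(8.000, -11.000, 39.000°), engaged; cmd=(24.000, -46.000, 19.000°) → follower=(180.000, -51.000, 26.000°)
step 7: Δleader=(10.000, 16.000, -8.000°), engaged; cmd=(30.000, 62.000, -4.500°) → follower=(210.000, 11.000, 21.500°)
step 8: Δleader=(-2.000, 2.000, -39.000°), engaged; cmd=(-6.000, 6.000, -20.000°) → follower=(204.000, 17.000, 1.500°)


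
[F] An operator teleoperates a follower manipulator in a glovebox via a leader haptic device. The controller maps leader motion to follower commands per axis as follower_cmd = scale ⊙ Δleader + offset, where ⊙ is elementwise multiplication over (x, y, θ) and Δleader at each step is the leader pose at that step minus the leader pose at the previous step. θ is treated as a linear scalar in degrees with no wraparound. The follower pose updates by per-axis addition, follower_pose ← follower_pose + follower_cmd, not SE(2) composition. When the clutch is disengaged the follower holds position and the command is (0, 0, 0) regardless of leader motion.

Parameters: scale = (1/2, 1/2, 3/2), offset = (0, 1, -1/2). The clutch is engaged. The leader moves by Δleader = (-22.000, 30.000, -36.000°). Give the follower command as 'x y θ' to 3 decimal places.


axis x: 1/2·-22.000 + 0 = -11.000
axis y: 1/2·30.000 + 1 = 16.000
axis θ: 3/2·-36.000 + -1/2 = -54.500

-11.000 16.000 -54.500


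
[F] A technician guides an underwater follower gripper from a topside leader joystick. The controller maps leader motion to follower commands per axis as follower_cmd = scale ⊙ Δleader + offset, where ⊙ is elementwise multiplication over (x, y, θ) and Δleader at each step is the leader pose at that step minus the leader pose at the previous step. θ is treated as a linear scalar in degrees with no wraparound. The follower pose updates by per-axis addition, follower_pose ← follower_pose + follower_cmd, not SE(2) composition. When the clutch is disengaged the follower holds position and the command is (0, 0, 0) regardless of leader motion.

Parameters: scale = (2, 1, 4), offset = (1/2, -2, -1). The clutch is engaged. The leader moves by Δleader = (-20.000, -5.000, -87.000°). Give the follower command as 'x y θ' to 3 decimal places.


-39.500 -7.000 -349.000

axis x: 2·-20.000 + 1/2 = -39.500
axis y: 1·-5.000 + -2 = -7.000
axis θ: 4·-87.000 + -1 = -349.000


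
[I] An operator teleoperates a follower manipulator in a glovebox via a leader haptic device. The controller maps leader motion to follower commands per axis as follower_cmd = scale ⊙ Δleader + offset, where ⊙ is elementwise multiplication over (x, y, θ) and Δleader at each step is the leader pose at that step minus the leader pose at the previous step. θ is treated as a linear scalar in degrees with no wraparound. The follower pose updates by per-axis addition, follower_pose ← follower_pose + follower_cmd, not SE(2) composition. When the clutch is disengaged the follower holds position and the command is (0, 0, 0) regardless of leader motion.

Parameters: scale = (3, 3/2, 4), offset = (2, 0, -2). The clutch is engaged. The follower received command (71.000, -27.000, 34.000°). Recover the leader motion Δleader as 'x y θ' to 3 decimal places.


23.000 -18.000 9.000

axis x: (71.000 − 2) / (3) = 23.000
axis y: (-27.000 − 0) / (3/2) = -18.000
axis θ: (34.000 − -2) / (4) = 9.000


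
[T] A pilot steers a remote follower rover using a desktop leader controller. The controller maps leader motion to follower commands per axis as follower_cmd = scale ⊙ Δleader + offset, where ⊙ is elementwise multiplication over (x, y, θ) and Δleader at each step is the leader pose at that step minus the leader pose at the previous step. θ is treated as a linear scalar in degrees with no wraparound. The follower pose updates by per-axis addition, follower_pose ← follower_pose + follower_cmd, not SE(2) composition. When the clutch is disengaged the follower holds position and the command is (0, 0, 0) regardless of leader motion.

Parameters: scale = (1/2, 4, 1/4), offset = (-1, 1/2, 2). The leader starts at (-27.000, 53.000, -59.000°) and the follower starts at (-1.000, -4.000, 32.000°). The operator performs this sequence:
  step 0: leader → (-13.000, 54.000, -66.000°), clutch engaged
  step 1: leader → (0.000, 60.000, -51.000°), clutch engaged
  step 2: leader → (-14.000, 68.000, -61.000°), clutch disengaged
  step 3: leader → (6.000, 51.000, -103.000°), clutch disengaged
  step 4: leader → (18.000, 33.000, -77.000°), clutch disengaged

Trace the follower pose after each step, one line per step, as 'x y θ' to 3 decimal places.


step 0: Δleader=(14.000, 1.000, -7.000°), engaged; cmd=(6.000, 4.500, 0.250°) → follower=(5.000, 0.500, 32.250°)
step 1: Δleader=(13.000, 6.000, 15.000°), engaged; cmd=(5.500, 24.500, 5.750°) → follower=(10.500, 25.000, 38.000°)
step 2: Δleader=(-14.000, 8.000, -10.000°), disengaged; cmd=(0,0,0) → follower holds at (10.500, 25.000, 38.000°)
step 3: Δleader=(20.000, -17.000, -42.000°), disengaged; cmd=(0,0,0) → follower holds at (10.500, 25.000, 38.000°)
step 4: Δleader=(12.000, -18.000, 26.000°), disengaged; cmd=(0,0,0) → follower holds at (10.500, 25.000, 38.000°)

5.000 0.500 32.250
10.500 25.000 38.000
10.500 25.000 38.000
10.500 25.000 38.000
10.500 25.000 38.000


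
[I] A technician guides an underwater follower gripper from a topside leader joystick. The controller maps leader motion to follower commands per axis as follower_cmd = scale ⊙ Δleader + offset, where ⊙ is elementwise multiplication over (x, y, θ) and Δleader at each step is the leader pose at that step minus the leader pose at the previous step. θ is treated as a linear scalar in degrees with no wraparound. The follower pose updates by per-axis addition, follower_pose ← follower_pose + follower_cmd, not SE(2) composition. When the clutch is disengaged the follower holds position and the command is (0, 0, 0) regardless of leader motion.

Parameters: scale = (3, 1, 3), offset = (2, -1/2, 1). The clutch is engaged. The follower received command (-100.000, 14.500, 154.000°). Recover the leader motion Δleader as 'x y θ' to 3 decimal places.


-34.000 15.000 51.000

axis x: (-100.000 − 2) / (3) = -34.000
axis y: (14.500 − -1/2) / (1) = 15.000
axis θ: (154.000 − 1) / (3) = 51.000


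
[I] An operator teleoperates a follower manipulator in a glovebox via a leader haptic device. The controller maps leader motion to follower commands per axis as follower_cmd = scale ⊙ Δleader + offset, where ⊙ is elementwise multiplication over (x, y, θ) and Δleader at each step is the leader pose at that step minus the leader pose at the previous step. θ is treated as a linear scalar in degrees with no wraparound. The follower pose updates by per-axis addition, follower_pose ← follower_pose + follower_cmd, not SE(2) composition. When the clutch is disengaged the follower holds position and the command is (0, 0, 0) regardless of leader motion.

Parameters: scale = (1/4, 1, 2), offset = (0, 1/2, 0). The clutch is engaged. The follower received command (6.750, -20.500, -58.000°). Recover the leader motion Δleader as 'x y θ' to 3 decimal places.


27.000 -21.000 -29.000

axis x: (6.750 − 0) / (1/4) = 27.000
axis y: (-20.500 − 1/2) / (1) = -21.000
axis θ: (-58.000 − 0) / (2) = -29.000


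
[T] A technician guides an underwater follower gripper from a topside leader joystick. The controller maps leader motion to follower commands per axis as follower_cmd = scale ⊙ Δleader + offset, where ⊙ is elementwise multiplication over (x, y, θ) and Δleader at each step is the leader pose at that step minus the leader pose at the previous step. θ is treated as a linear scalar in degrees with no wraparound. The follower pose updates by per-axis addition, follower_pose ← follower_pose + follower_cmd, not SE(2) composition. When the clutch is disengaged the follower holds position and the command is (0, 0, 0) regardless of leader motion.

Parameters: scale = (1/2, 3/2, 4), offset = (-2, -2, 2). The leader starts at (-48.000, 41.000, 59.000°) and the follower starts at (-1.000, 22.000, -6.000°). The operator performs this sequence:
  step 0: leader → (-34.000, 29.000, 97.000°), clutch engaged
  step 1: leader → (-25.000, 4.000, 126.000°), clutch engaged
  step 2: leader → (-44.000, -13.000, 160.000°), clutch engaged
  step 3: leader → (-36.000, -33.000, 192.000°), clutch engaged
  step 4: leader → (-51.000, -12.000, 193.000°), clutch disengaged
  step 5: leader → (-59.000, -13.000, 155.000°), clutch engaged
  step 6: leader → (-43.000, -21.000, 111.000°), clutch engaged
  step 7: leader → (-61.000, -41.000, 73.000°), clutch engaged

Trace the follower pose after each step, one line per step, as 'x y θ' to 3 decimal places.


4.000 2.000 148.000
6.500 -37.500 266.000
-5.000 -65.000 404.000
-3.000 -97.000 534.000
-3.000 -97.000 534.000
-9.000 -100.500 384.000
-3.000 -114.500 210.000
-14.000 -146.500 60.000

step 0: Δleader=(14.000, -12.000, 38.000°), engaged; cmd=(5.000, -20.000, 154.000°) → follower=(4.000, 2.000, 148.000°)
step 1: Δleader=(9.000, -25.000, 29.000°), engaged; cmd=(2.500, -39.500, 118.000°) → follower=(6.500, -37.500, 266.000°)
step 2: Δleader=(-19.000, -17.000, 34.000°), engaged; cmd=(-11.500, -27.500, 138.000°) → follower=(-5.000, -65.000, 404.000°)
step 3: Δleader=(8.000, -20.000, 32.000°), engaged; cmd=(2.000, -32.000, 130.000°) → follower=(-3.000, -97.000, 534.000°)
step 4: Δleader=(-15.000, 21.000, 1.000°), disengaged; cmd=(0,0,0) → follower holds at (-3.000, -97.000, 534.000°)
step 5: Δleader=(-8.000, -1.000, -38.000°), engaged; cmd=(-6.000, -3.500, -150.000°) → follower=(-9.000, -100.500, 384.000°)
step 6: Δleader=(16.000, -8.000, -44.000°), engaged; cmd=(6.000, -14.000, -174.000°) → follower=(-3.000, -114.500, 210.000°)
step 7: Δleader=(-18.000, -20.000, -38.000°), engaged; cmd=(-11.000, -32.000, -150.000°) → follower=(-14.000, -146.500, 60.000°)


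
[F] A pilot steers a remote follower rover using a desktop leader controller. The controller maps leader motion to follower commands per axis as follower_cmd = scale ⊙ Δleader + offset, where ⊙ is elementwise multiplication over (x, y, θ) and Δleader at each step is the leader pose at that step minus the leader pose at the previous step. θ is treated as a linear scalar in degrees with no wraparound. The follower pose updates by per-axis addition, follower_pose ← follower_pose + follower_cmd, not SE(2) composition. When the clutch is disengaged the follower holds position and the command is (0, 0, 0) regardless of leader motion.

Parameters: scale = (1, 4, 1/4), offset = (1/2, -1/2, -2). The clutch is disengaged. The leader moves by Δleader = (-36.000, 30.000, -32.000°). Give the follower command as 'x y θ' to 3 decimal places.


clutch disengaged → follower holds; cmd = (0, 0, 0)

0.000 0.000 0.000


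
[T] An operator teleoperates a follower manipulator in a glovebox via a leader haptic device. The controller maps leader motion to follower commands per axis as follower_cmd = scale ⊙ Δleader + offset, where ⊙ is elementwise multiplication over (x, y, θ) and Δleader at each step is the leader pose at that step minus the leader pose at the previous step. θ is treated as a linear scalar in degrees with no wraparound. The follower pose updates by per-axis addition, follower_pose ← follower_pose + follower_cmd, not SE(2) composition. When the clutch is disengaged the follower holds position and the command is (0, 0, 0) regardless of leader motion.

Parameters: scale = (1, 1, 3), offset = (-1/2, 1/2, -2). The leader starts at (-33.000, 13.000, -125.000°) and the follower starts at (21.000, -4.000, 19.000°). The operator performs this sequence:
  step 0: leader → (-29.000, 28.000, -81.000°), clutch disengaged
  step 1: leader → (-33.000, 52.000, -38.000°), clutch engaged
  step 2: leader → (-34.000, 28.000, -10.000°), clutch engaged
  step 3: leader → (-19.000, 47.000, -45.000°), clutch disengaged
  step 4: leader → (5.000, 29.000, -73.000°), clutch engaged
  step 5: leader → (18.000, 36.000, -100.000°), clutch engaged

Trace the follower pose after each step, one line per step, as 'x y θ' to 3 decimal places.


21.000 -4.000 19.000
16.500 20.500 146.000
15.000 -3.000 228.000
15.000 -3.000 228.000
38.500 -20.500 142.000
51.000 -13.000 59.000

step 0: Δleader=(4.000, 15.000, 44.000°), disengaged; cmd=(0,0,0) → follower holds at (21.000, -4.000, 19.000°)
step 1: Δleader=(-4.000, 24.000, 43.000°), engaged; cmd=(-4.500, 24.500, 127.000°) → follower=(16.500, 20.500, 146.000°)
step 2: Δleader=(-1.000, -24.000, 28.000°), engaged; cmd=(-1.500, -23.500, 82.000°) → follower=(15.000, -3.000, 228.000°)
step 3: Δleader=(15.000, 19.000, -35.000°), disengaged; cmd=(0,0,0) → follower holds at (15.000, -3.000, 228.000°)
step 4: Δleader=(24.000, -18.000, -28.000°), engaged; cmd=(23.500, -17.500, -86.000°) → follower=(38.500, -20.500, 142.000°)
step 5: Δleader=(13.000, 7.000, -27.000°), engaged; cmd=(12.500, 7.500, -83.000°) → follower=(51.000, -13.000, 59.000°)


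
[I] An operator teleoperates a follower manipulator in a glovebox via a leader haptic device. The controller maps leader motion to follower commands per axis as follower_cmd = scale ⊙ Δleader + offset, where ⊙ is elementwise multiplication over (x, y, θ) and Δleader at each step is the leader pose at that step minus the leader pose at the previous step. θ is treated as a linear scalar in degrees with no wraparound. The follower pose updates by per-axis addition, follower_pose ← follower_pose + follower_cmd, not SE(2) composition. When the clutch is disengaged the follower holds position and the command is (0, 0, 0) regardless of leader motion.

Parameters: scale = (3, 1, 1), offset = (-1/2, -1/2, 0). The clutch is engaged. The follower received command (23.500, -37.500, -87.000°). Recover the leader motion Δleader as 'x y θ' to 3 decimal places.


8.000 -37.000 -87.000

axis x: (23.500 − -1/2) / (3) = 8.000
axis y: (-37.500 − -1/2) / (1) = -37.000
axis θ: (-87.000 − 0) / (1) = -87.000


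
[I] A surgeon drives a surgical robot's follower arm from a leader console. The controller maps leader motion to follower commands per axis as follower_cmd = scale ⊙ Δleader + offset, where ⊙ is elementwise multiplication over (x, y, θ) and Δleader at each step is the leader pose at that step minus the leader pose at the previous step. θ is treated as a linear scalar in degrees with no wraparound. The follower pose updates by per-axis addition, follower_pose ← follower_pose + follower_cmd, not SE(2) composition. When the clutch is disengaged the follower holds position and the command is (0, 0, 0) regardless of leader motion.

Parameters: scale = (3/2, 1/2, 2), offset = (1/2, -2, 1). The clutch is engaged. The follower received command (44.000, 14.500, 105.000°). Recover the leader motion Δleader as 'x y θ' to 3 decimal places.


29.000 33.000 52.000

axis x: (44.000 − 1/2) / (3/2) = 29.000
axis y: (14.500 − -2) / (1/2) = 33.000
axis θ: (105.000 − 1) / (2) = 52.000


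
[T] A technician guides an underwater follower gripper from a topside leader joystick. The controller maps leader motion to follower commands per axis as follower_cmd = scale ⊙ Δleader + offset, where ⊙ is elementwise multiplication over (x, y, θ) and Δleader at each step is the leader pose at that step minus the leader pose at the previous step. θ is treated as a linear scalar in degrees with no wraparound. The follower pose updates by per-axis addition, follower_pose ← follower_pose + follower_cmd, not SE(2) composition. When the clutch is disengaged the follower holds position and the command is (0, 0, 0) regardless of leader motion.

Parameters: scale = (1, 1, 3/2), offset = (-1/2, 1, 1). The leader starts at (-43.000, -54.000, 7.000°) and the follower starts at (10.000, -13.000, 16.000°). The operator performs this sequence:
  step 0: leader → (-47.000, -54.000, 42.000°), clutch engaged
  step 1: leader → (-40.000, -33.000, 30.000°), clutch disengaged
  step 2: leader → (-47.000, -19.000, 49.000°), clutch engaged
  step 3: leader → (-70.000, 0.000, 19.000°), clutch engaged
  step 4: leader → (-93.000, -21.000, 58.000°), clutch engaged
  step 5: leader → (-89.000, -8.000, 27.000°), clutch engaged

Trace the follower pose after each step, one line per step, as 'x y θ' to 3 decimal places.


5.500 -12.000 69.500
5.500 -12.000 69.500
-2.000 3.000 99.000
-25.500 23.000 55.000
-49.000 3.000 114.500
-45.500 17.000 69.000

step 0: Δleader=(-4.000, 0.000, 35.000°), engaged; cmd=(-4.500, 1.000, 53.500°) → follower=(5.500, -12.000, 69.500°)
step 1: Δleader=(7.000, 21.000, -12.000°), disengaged; cmd=(0,0,0) → follower holds at (5.500, -12.000, 69.500°)
step 2: Δleader=(-7.000, 14.000, 19.000°), engaged; cmd=(-7.500, 15.000, 29.500°) → follower=(-2.000, 3.000, 99.000°)
step 3: Δleader=(-23.000, 19.000, -30.000°), engaged; cmd=(-23.500, 20.000, -44.000°) → follower=(-25.500, 23.000, 55.000°)
step 4: Δleader=(-23.000, -21.000, 39.000°), engaged; cmd=(-23.500, -20.000, 59.500°) → follower=(-49.000, 3.000, 114.500°)
step 5: Δleader=(4.000, 13.000, -31.000°), engaged; cmd=(3.500, 14.000, -45.500°) → follower=(-45.500, 17.000, 69.000°)


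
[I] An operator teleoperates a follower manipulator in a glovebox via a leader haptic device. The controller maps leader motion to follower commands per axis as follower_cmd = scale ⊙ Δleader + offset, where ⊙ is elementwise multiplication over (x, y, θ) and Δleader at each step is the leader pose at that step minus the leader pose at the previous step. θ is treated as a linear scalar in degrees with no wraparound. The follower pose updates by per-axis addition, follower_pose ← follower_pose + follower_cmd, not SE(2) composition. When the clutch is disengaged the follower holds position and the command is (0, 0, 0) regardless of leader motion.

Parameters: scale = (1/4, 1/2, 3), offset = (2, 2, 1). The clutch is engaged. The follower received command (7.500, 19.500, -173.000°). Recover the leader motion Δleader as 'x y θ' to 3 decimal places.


axis x: (7.500 − 2) / (1/4) = 22.000
axis y: (19.500 − 2) / (1/2) = 35.000
axis θ: (-173.000 − 1) / (3) = -58.000

22.000 35.000 -58.000


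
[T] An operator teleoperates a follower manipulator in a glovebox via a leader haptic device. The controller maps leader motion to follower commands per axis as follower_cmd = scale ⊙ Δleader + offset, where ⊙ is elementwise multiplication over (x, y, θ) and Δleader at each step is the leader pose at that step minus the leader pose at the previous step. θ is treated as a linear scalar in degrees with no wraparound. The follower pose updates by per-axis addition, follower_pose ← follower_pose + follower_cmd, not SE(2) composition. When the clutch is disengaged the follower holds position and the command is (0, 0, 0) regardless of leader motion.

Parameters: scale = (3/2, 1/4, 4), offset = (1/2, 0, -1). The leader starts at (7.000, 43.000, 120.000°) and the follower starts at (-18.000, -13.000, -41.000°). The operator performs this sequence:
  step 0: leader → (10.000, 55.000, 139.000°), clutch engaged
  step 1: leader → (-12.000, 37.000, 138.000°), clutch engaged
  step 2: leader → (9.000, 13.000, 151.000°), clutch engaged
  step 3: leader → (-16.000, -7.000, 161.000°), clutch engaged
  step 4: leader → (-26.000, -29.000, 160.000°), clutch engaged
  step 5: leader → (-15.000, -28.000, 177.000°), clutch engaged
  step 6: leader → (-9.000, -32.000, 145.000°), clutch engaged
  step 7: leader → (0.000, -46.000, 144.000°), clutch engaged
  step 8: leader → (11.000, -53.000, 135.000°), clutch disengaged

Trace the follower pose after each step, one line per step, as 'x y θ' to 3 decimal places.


-13.000 -10.000 34.000
-45.500 -14.500 29.000
-13.500 -20.500 80.000
-50.500 -25.500 119.000
-65.000 -31.000 114.000
-48.000 -30.750 181.000
-38.500 -31.750 52.000
-24.500 -35.250 47.000
-24.500 -35.250 47.000

step 0: Δleader=(3.000, 12.000, 19.000°), engaged; cmd=(5.000, 3.000, 75.000°) → follower=(-13.000, -10.000, 34.000°)
step 1: Δleader=(-22.000, -18.000, -1.000°), engaged; cmd=(-32.500, -4.500, -5.000°) → follower=(-45.500, -14.500, 29.000°)
step 2: Δleader=(21.000, -24.000, 13.000°), engaged; cmd=(32.000, -6.000, 51.000°) → follower=(-13.500, -20.500, 80.000°)
step 3: Δleader=(-25.000, -20.000, 10.000°), engaged; cmd=(-37.000, -5.000, 39.000°) → follower=(-50.500, -25.500, 119.000°)
step 4: Δleader=(-10.000, -22.000, -1.000°), engaged; cmd=(-14.500, -5.500, -5.000°) → follower=(-65.000, -31.000, 114.000°)
step 5: Δleader=(11.000, 1.000, 17.000°), engaged; cmd=(17.000, 0.250, 67.000°) → follower=(-48.000, -30.750, 181.000°)
step 6: Δleader=(6.000, -4.000, -32.000°), engaged; cmd=(9.500, -1.000, -129.000°) → follower=(-38.500, -31.750, 52.000°)
step 7: Δleader=(9.000, -14.000, -1.000°), engaged; cmd=(14.000, -3.500, -5.000°) → follower=(-24.500, -35.250, 47.000°)
step 8: Δleader=(11.000, -7.000, -9.000°), disengaged; cmd=(0,0,0) → follower holds at (-24.500, -35.250, 47.000°)


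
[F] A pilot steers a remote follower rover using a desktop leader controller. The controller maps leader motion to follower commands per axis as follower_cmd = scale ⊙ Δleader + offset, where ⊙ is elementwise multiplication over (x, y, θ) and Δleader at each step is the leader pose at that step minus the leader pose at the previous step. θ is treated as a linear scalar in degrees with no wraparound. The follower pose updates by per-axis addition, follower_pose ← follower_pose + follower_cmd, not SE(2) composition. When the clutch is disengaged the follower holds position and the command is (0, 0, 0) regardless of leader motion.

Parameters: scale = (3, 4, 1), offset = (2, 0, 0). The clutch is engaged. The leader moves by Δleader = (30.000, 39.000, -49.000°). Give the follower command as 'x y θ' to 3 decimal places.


92.000 156.000 -49.000

axis x: 3·30.000 + 2 = 92.000
axis y: 4·39.000 + 0 = 156.000
axis θ: 1·-49.000 + 0 = -49.000


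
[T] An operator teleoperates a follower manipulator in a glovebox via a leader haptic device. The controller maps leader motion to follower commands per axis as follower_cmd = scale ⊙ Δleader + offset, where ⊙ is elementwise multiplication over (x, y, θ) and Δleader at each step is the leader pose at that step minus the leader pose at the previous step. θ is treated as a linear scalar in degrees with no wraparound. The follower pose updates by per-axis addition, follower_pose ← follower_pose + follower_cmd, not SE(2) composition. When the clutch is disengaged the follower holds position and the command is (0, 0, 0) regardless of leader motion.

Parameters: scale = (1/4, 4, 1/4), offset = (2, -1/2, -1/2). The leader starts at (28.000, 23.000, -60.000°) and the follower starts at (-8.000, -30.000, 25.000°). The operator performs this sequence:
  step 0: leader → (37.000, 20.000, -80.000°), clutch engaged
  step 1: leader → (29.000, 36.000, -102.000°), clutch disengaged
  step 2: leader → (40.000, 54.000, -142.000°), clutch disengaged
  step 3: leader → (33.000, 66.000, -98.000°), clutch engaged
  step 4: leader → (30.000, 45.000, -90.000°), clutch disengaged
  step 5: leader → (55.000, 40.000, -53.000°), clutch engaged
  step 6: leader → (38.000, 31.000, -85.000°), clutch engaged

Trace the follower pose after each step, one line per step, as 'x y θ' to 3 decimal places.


step 0: Δleader=(9.000, -3.000, -20.000°), engaged; cmd=(4.250, -12.500, -5.500°) → follower=(-3.750, -42.500, 19.500°)
step 1: Δleader=(-8.000, 16.000, -22.000°), disengaged; cmd=(0,0,0) → follower holds at (-3.750, -42.500, 19.500°)
step 2: Δleader=(11.000, 18.000, -40.000°), disengaged; cmd=(0,0,0) → follower holds at (-3.750, -42.500, 19.500°)
step 3: Δleader=(-7.000, 12.000, 44.000°), engaged; cmd=(0.250, 47.500, 10.500°) → follower=(-3.500, 5.000, 30.000°)
step 4: Δleader=(-3.000, -21.000, 8.000°), disengaged; cmd=(0,0,0) → follower holds at (-3.500, 5.000, 30.000°)
step 5: Δleader=(25.000, -5.000, 37.000°), engaged; cmd=(8.250, -20.500, 8.750°) → follower=(4.750, -15.500, 38.750°)
step 6: Δleader=(-17.000, -9.000, -32.000°), engaged; cmd=(-2.250, -36.500, -8.500°) → follower=(2.500, -52.000, 30.250°)

-3.750 -42.500 19.500
-3.750 -42.500 19.500
-3.750 -42.500 19.500
-3.500 5.000 30.000
-3.500 5.000 30.000
4.750 -15.500 38.750
2.500 -52.000 30.250


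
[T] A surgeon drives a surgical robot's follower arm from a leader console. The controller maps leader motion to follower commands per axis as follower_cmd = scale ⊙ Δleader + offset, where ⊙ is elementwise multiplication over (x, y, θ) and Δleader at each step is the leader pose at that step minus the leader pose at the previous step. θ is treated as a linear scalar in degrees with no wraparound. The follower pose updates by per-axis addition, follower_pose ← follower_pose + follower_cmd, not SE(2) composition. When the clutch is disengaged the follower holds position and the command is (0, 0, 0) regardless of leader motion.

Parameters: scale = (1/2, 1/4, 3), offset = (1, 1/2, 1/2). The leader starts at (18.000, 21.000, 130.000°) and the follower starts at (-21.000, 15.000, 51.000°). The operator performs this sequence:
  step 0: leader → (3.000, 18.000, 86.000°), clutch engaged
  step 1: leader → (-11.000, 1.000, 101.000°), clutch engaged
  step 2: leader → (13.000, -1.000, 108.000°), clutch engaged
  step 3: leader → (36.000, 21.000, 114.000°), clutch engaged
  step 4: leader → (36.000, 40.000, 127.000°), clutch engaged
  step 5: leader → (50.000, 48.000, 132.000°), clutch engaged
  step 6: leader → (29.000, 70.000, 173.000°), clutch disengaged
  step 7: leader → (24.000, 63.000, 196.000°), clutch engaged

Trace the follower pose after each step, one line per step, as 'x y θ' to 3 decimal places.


-27.500 14.750 -80.500
-33.500 11.000 -35.000
-20.500 11.000 -13.500
-8.000 17.000 5.000
-7.000 22.250 44.500
1.000 24.750 60.000
1.000 24.750 60.000
-0.500 23.500 129.500

step 0: Δleader=(-15.000, -3.000, -44.000°), engaged; cmd=(-6.500, -0.250, -131.500°) → follower=(-27.500, 14.750, -80.500°)
step 1: Δleader=(-14.000, -17.000, 15.000°), engaged; cmd=(-6.000, -3.750, 45.500°) → follower=(-33.500, 11.000, -35.000°)
step 2: Δleader=(24.000, -2.000, 7.000°), engaged; cmd=(13.000, 0.000, 21.500°) → follower=(-20.500, 11.000, -13.500°)
step 3: Δleader=(23.000, 22.000, 6.000°), engaged; cmd=(12.500, 6.000, 18.500°) → follower=(-8.000, 17.000, 5.000°)
step 4: Δleader=(0.000, 19.000, 13.000°), engaged; cmd=(1.000, 5.250, 39.500°) → follower=(-7.000, 22.250, 44.500°)
step 5: Δleader=(14.000, 8.000, 5.000°), engaged; cmd=(8.000, 2.500, 15.500°) → follower=(1.000, 24.750, 60.000°)
step 6: Δleader=(-21.000, 22.000, 41.000°), disengaged; cmd=(0,0,0) → follower holds at (1.000, 24.750, 60.000°)
step 7: Δleader=(-5.000, -7.000, 23.000°), engaged; cmd=(-1.500, -1.250, 69.500°) → follower=(-0.500, 23.500, 129.500°)


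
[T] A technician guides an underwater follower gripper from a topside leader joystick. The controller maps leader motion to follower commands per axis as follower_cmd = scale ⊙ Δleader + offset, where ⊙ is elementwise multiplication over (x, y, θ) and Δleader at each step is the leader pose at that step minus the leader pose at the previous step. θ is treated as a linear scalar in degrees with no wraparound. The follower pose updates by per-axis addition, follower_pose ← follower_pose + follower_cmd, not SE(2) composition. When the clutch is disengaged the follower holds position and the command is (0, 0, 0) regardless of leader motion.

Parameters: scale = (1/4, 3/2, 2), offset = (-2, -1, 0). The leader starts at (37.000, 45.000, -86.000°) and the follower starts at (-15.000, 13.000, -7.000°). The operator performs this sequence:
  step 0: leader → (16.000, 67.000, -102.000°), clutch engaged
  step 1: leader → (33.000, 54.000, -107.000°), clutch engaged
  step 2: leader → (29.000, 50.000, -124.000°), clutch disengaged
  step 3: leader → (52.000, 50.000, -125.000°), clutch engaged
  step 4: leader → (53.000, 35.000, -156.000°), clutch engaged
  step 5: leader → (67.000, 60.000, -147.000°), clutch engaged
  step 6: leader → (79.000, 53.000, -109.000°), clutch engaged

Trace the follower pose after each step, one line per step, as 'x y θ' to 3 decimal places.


step 0: Δleader=(-21.000, 22.000, -16.000°), engaged; cmd=(-7.250, 32.000, -32.000°) → follower=(-22.250, 45.000, -39.000°)
step 1: Δleader=(17.000, -13.000, -5.000°), engaged; cmd=(2.250, -20.500, -10.000°) → follower=(-20.000, 24.500, -49.000°)
step 2: Δleader=(-4.000, -4.000, -17.000°), disengaged; cmd=(0,0,0) → follower holds at (-20.000, 24.500, -49.000°)
step 3: Δleader=(23.000, 0.000, -1.000°), engaged; cmd=(3.750, -1.000, -2.000°) → follower=(-16.250, 23.500, -51.000°)
step 4: Δleader=(1.000, -15.000, -31.000°), engaged; cmd=(-1.750, -23.500, -62.000°) → follower=(-18.000, 0.000, -113.000°)
step 5: Δleader=(14.000, 25.000, 9.000°), engaged; cmd=(1.500, 36.500, 18.000°) → follower=(-16.500, 36.500, -95.000°)
step 6: Δleader=(12.000, -7.000, 38.000°), engaged; cmd=(1.000, -11.500, 76.000°) → follower=(-15.500, 25.000, -19.000°)

-22.250 45.000 -39.000
-20.000 24.500 -49.000
-20.000 24.500 -49.000
-16.250 23.500 -51.000
-18.000 0.000 -113.000
-16.500 36.500 -95.000
-15.500 25.000 -19.000
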